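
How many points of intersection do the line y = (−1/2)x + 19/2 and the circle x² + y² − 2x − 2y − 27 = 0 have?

Substituting the line into the circle gives 5x² − 42x + 177 = 0.
Discriminant = (−42)² − 4·5·(177) = −1776 < 0.
No real roots: the line does not meet the circle.

0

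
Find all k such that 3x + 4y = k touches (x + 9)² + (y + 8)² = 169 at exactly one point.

The line touches the circle iff its distance from (−9, −8) is 13:
|3·(−9) + 4·(−8) − k| / √25 = 13
|k − (−59)| = 13·5, so k = 6 or k = −124.

k = −124 or k = 6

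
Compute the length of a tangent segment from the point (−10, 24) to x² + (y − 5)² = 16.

The centre is (0, 5) and r = 4. The square of the distance from P to the centre is 100 + 361 = 461.
By the tangent–radius right angle, tangent length = √(|PO|² − r²) = √445.

√445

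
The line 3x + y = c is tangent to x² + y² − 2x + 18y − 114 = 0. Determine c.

c = −6 ± 14√10

For a tangent, require d(centre, line) = r = 14.
|3·1 + 1·(−9) − c| / √10 = 14
|c − (−6)| = 14√10.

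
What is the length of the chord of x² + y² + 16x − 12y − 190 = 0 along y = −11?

From the line, y = −11. Substituting:
x² + 16x + 63 = 0
x = −7 or x = −9, giving (−7, −11) and (−9, −11).
|(−7, −11) − (−9, −11)| = √((2)² + (0)²) = 2.

2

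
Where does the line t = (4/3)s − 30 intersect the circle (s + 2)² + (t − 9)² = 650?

(15, −10) and (21, −2)

Express t = (−90 + 4s)/3 and substitute into the circle:
25s² − 900s + 7875 = 0  ⟹  s² − 36s + 315 = 0
s = 21 or s = 15, giving (21, −2) and (15, −10).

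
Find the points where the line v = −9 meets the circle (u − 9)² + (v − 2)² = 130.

Substitute v = −9:
u² − 18u + 72 = 0
u = 12 or u = 6, giving (12, −9) and (6, −9).

(6, −9) and (12, −9)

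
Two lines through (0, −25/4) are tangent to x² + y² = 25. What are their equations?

Let a tangent through (0, −25/4) have slope m. Its distance from (0, 0) must equal 5:
(0m − (25/4))² = 25(m² + 1)
16m² − 9 = 0, so m = 3/4 or m = −3/4.
With m = 3/4: 3x − 4y = 25. With m = −3/4: 3x + 4y = −25.

3x − 4y = 25 and 3x + 4y = −25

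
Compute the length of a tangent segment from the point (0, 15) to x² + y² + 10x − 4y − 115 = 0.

Centre (−5, 2), r² = 144. |PO|² = (5)² + (13)² = 194.
By the tangent–radius right angle, tangent length = √(|PO|² − r²) = √50 = 5√2.

5√2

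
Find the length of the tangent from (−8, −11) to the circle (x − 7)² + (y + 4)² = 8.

The centre is (7, −4) and r = 2√2. The square of the distance from P to the centre is 225 + 49 = 274.
The tangent meets the radius at right angles, so tangent² = |PO|² − r² = 274 − 8 = 266.

√266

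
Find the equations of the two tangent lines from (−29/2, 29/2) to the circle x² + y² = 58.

Write the tangent as mx − y + (29/2 − m·(−29/2)) = 0 and set its distance from the centre to √58:
[m·(29/2) − (−29/2)]² = 58(m² + 1)
21m² + 58m + 21 = 0, so m = −7/3 or m = −3/7.
With m = −7/3: 7x + 3y = −58. With m = −3/7: 3x + 7y = 58.

7x + 3y = −58 and 3x + 7y = 58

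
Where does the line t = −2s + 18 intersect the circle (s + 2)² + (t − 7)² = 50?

Express t = −2s + 18 and substitute into the circle:
5s² − 40s + 75 = 0  ⟹  s² − 8s + 15 = 0
s = 5 or s = 3, giving (5, 8) and (3, 12).

(3, 12) and (5, 8)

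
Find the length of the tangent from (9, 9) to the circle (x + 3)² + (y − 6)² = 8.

Centre (−3, 6), r² = 8. |PO|² = (12)² + (3)² = 153.
The tangent meets the radius at right angles, so tangent² = |PO|² − r² = 153 − 8 = 145.

√145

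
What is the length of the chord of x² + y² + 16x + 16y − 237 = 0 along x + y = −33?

The distance from (−8, −8) to the line is 17/√2, and r² = 365.
Chord = 2√(r² − d²) = 2·√(441/2) = 21√2.

21√2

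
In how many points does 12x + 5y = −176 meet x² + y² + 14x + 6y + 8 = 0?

Centre (−7, −3), r² = 50. Distance² from centre to line = (77)²/169 = 5929/169.
Since d² < r², the line cuts the circle twice.

2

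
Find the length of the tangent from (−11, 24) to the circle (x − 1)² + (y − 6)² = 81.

3√43

The centre is (1, 6) and r = 9. The square of the distance from P to the centre is 144 + 324 = 468.
The tangent meets the radius at right angles, so tangent² = |PO|² − r² = 468 − 81 = 387.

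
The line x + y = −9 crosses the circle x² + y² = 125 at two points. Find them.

Express y = −x − 9 and substitute into the circle:
2x² + 18x − 44 = 0  ⟹  x² + 9x − 22 = 0
x = 2 or x = −11, giving (2, −11) and (−11, 2).

(−11, 2) and (2, −11)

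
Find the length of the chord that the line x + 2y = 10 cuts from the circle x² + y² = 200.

12√5

Express y = (10 − x)/2 and substitute into the circle:
5x² − 20x − 700 = 0  ⟹  x² − 4x − 140 = 0
x = 14 or x = −10, giving (14, −2) and (−10, 10).
Chord length = distance between (14, −2) and (−10, 10) = √720 = 12√5.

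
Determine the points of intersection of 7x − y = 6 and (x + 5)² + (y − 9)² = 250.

(0, −6) and (4, 22)

From the line, y = 7x − 6. Substituting:
50x² − 200x = 0  ⟹  x² − 4x = 0
x = 4 or x = 0, giving (4, 22) and (0, −6).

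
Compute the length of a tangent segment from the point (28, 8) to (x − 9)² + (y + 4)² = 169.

4√21

With centre O = (9, −4), |OP|² = 505 and r² = 169.
The tangent meets the radius at right angles, so tangent² = |PO|² − r² = 505 − 169 = 336.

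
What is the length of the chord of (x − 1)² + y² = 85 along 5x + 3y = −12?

Substitute y = (−12 − 5x)/3:
34x² + 102x − 612 = 0  ⟹  x² + 3x − 18 = 0
x = 3 or x = −6, giving (3, −9) and (−6, 6).
Chord length = distance between (3, −9) and (−6, 6) = √306 = 3√34.

3√34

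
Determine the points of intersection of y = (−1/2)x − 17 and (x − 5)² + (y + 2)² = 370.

(−12, −11) and (8, −21)

Express y = (−34 − x)/2 and substitute into the circle:
5x² + 20x − 480 = 0  ⟹  x² + 4x − 96 = 0
x = 8 or x = −12, giving (8, −21) and (−12, −11).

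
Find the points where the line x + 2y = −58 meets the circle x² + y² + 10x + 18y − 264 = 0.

(−22, −18) and (−2, −28)

From the line, y = (−58 − x)/2. Substituting:
5x² + 120x + 220 = 0  ⟹  x² + 24x + 44 = 0
x = −2 or x = −22, giving (−2, −28) and (−22, −18).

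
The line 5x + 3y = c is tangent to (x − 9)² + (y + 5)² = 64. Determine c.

The line touches the circle iff its distance from (9, −5) is 8:
|5·9 + 3·(−5) − c| / √34 = 8
|c − (30)| = 8√34.

c = 30 ± 8√34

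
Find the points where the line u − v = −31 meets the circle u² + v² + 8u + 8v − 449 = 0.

(−20, 11) and (−19, 12)

Express v = u + 31 and substitute into the circle:
2u² + 78u + 760 = 0  ⟹  u² + 39u + 380 = 0
u = −19 or u = −20, giving (−19, 12) and (−20, 11).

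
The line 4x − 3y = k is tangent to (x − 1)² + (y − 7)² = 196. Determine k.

k = −87 or k = 53

The line touches the circle iff its distance from (1, 7) is 14:
|4·1 − 3·7 − k| / √25 = 14
|k − (−17)| = 14·5, so k = 53 or k = −87.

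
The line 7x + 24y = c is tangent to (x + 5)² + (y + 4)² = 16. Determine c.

The line touches the circle iff its distance from (−5, −4) is 4:
|7·(−5) + 24·(−4) − c| / √625 = 4
|c − (−131)| = 4·25, so c = −31 or c = −231.

c = −231 or c = −31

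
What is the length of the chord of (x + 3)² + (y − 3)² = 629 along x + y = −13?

33√2

Centre (−3, 3), r² = 629. Perpendicular distance d from centre to line = |13| / √2 = 13/√2.
Half the chord is √(r² − d²) = √(1089/2), so the full chord is 33√2.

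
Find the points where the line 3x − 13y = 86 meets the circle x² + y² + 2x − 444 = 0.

From the line, y = (−86 + 3x)/13. Substituting:
178x² − 178x − 67640 = 0  ⟹  x² − x − 380 = 0
x = 20 or x = −19, giving (20, −2) and (−19, −11).

(−19, −11) and (20, −2)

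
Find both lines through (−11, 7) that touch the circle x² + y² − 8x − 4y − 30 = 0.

A line y − (7) = m(x − (−11)) is tangent when its distance from (4, 2) is 5√2:
(15m − (−5))² = 50(m² + 1)
7m² + 6m − 1 = 0, so m = 1/7 or m = −1.
With m = 1/7: x − 7y = −60. With m = −1: x + y = −4.

x − 7y = −60 and x + y = −4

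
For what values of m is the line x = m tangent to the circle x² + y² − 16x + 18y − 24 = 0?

m = −5 or m = 21

Tangency holds when the distance from the centre (8, −9) to the line equals the radius 13:
|1·8 + 0·(−9) − m| / √1 = 13
|m − (8)| = 13, so m = 21 or m = −5.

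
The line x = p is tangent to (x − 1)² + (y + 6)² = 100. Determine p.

p = −9 or p = 11

Tangency holds when the distance from the centre (1, −6) to the line equals the radius 10:
|1·1 + 0·(−6) − p| / √1 = 10
|p − (1)| = 10, so p = 11 or p = −9.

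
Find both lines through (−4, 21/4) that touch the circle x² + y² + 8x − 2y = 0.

x + 4y = 17 and x − 4y = −25

Write the tangent as mx − y + (21/4 − m·(−4)) = 0 and set its distance from the centre to √17:
[m·(0) − (−17/4)]² = 17(m² + 1)
16m² − 1 = 0, so m = −1/4 or m = 1/4.
Through (−4, 21/4) these give x + 4y = 17 and x − 4y = −25.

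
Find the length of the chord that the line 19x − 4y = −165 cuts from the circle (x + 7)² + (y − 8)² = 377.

Express y = (165 + 19x)/4 and substitute into the circle:
377x² + 5278x + 12441 = 0  ⟹  x² + 14x + 33 = 0
x = −3 or x = −11, giving (−3, 27) and (−11, −11).
|(−3, 27) − (−11, −11)| = √((8)² + (38)²) = 2√377.

2√377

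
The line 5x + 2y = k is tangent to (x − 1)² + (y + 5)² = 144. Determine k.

The line touches the circle iff its distance from (1, −5) is 12:
|5·1 + 2·(−5) − k| / √29 = 12
|k − (−5)| = 12√29.

k = −5 ± 12√29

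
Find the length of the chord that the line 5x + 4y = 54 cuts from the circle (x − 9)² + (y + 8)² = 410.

6√41

Substitute y = (54 − 5x)/4:
41x² − 1148x + 2132 = 0  ⟹  x² − 28x + 52 = 0
x = 26 or x = 2, giving (26, −19) and (2, 11).
|(26, −19) − (2, 11)| = √((24)² + (−30)²) = 6√41.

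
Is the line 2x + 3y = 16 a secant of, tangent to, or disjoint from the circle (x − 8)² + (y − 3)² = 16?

secant

Substituting the line into the circle gives 13x² − 172x + 481 = 0.
Discriminant = (−172)² − 4·13·(481) = 4572 > 0.
Two real roots: the line is a secant.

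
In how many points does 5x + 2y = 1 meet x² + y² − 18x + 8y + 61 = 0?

0

d² = (5·9 + 2·(−4) − (1))²/29 = 1296/29; r² = 36.
Since d² > r², the line lies outside the circle.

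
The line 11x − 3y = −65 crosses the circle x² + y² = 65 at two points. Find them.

Substitute y = (65 + 11x)/3:
130x² + 1430x + 3640 = 0  ⟹  x² + 11x + 28 = 0
x = −4 or x = −7, giving (−4, 7) and (−7, −4).

(−7, −4) and (−4, 7)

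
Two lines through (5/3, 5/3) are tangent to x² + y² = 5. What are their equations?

Write the tangent as mx − y + (5/3 − m·(5/3)) = 0 and set its distance from the centre to √5:
(−5/3m − (−5/3))² = 5(m² + 1)
2m² + 5m + 2 = 0, so m = −2 or m = −1/2.
Through (5/3, 5/3) these give 2x + y = 5 and x + 2y = 5.

2x + y = 5 and x + 2y = 5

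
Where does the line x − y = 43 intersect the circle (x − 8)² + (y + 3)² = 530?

Substitute y = x − 43:
2x² − 96x + 1134 = 0  ⟹  x² − 48x + 567 = 0
x = 27 or x = 21, giving (27, −16) and (21, −22).

(21, −22) and (27, −16)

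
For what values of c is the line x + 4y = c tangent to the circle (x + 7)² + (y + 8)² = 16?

c = −39 ± 4√17

For a tangent, require d(centre, line) = r = 4.
|1·(−7) + 4·(−8) − c| / √17 = 4
|c − (−39)| = 4√17.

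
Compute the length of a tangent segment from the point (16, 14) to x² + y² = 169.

√283

Centre (0, 0), r² = 169. |PO|² = (16)² + (14)² = 452.
The tangent meets the radius at right angles, so tangent² = |PO|² − r² = 452 − 169 = 283.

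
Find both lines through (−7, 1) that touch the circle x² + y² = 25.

Let a tangent through (−7, 1) have slope m. Its distance from (0, 0) must equal 5:
[m·(7) − (−1)]² = 25(m² + 1)
12m² + 7m − 12 = 0, so m = 3/4 or m = −4/3.
With m = 3/4: 3x − 4y = −25. With m = −4/3: 4x + 3y = −25.

3x − 4y = −25 and 4x + 3y = −25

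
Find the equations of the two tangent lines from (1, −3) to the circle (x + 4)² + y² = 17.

Let a tangent through (1, −3) have slope m. Its distance from (−4, 0) must equal √17:
(−5m − (3))² = 17(m² + 1)
4m² + 15m − 4 = 0, so m = 1/4 or m = −4.
Through (1, −3) these give x − 4y = 13 and 4x + y = 1.

x − 4y = 13 and 4x + y = 1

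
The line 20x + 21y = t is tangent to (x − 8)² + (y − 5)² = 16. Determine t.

t = 149 or t = 381

The line touches the circle iff its distance from (8, 5) is 4:
|20·8 + 21·5 − t| / √841 = 4
|t − (265)| = 4·29, so t = 381 or t = 149.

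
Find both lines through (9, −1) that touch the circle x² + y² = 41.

5x + 4y = 41 and 4x − 5y = 41

A line y − (−1) = m(x − (9)) is tangent when its distance from (0, 0) is √41:
[m·(−9) − (1)]² = 41(m² + 1)
20m² + 9m − 20 = 0, so m = −5/4 or m = 4/5.
Through (9, −1) these give 5x + 4y = 41 and 4x − 5y = 41.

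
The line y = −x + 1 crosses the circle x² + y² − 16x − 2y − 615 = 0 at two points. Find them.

(−14, 15) and (22, −21)

Express y = −x + 1 and substitute into the circle:
2x² − 16x − 616 = 0  ⟹  x² − 8x − 308 = 0
x = 22 or x = −14, giving (22, −21) and (−14, 15).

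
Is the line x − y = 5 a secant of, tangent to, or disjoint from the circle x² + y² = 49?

secant

Centre (0, 0), r² = 49. Distance² from centre to line = (−5)²/2 = 25/2.
Since d² < r², the line cuts the circle twice.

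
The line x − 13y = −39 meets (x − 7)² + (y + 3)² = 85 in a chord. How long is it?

√170

The distance from (7, −3) to the line is 85/√170, and r² = 85.
Half the chord is √(r² − d²) = √(85/2), so the full chord is √170.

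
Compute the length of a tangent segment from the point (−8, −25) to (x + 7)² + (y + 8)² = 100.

√190

With centre O = (−7, −8), |OP|² = 290 and r² = 100.
By the tangent–radius right angle, tangent length = √(|PO|² − r²) = √190.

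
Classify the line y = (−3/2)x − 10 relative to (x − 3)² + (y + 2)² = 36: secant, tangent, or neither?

neither

d² = (3·3 + 2·(−2) − (−20))²/13 = 625/13; r² = 36.
Since d² > r², the line lies outside the circle.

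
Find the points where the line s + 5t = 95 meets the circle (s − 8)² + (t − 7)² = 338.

Substitute t = (95 − s)/5:
26s² − 520s − 3250 = 0  ⟹  s² − 20s − 125 = 0
s = 25 or s = −5, giving (25, 14) and (−5, 20).

(−5, 20) and (25, 14)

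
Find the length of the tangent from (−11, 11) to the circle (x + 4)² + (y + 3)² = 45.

10√2

Centre (−4, −3), r² = 45. |PO|² = (−7)² + (14)² = 245.
By the tangent–radius right angle, tangent length = √(|PO|² − r²) = √200 = 10√2.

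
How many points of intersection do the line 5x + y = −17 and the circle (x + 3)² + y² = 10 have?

Substituting the line into the circle gives 26x² + 176x + 288 = 0.
Discriminant = (176)² − 4·26·(288) = 1024 > 0.
Two real roots: the line is a secant.

2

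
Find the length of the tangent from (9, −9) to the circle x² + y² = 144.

With centre O = (0, 0), |OP|² = 162 and r² = 144.
Power of the point: PT² = |PO|² − r² = 18, so PT = 3√2.

3√2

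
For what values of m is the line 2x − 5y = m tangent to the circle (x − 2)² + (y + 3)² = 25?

m = 19 ± 5√29

For a tangent, require d(centre, line) = r = 5.
|2·2 − 5·(−3) − m| / √29 = 5
|m − (19)| = 5√29.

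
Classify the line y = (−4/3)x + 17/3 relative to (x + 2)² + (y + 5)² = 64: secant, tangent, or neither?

tangent

Substituting the line into the circle gives 25x² − 220x + 484 = 0.
Discriminant = (−220)² − 4·25·(484) = 0.
A repeated root: the line is tangent.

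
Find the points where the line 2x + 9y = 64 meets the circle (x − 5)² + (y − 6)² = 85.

From the line, y = (64 − 2x)/9. Substituting:
85x² − 850x − 4760 = 0  ⟹  x² − 10x − 56 = 0
x = 14 or x = −4, giving (14, 4) and (−4, 8).

(−4, 8) and (14, 4)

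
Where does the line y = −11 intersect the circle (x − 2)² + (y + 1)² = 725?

(−23, −11) and (27, −11)

Express y = −11 and substitute into the circle:
x² − 4x − 621 = 0
x = 27 or x = −23, giving (27, −11) and (−23, −11).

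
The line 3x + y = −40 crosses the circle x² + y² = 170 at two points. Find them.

(−13, −1) and (−11, −7)

From the line, y = −3x − 40. Substituting:
10x² + 240x + 1430 = 0  ⟹  x² + 24x + 143 = 0
x = −11 or x = −13, giving (−11, −7) and (−13, −1).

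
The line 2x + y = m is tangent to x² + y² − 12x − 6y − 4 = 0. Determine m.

m = 15 ± 7√5

For a tangent, require d(centre, line) = r = 7.
|2·6 + 1·3 − m| / √5 = 7
|m − (15)| = 7√5.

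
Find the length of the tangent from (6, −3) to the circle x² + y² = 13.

4√2

Centre (0, 0), r² = 13. |PO|² = (6)² + (−3)² = 45.
By the tangent–radius right angle, tangent length = √(|PO|² − r²) = √32 = 4√2.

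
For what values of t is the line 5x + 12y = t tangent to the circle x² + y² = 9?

t = −39 or t = 39

Tangency holds when the distance from the centre (0, 0) to the line equals the radius 3:
|5·0 + 12·0 − t| / √169 = 3
|t| = 3·13, so t = 39 or t = −39.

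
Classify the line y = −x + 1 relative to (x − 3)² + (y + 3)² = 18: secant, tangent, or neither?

secant

Substituting the line into the circle gives 2x² − 14x + 7 = 0.
Discriminant = (−14)² − 4·2·(7) = 140 > 0.
Two real roots: the line is a secant.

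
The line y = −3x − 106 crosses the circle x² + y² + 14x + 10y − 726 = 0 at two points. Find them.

Substitute y = −3x − 106:
10x² + 620x + 9450 = 0  ⟹  x² + 62x + 945 = 0
x = −27 or x = −35, giving (−27, −25) and (−35, −1).

(−35, −1) and (−27, −25)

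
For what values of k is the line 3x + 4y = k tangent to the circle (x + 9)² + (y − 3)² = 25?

k = −40 or k = 10

The line touches the circle iff its distance from (−9, 3) is 5:
|3·(−9) + 4·3 − k| / √25 = 5
|k − (−15)| = 5·5, so k = 10 or k = −40.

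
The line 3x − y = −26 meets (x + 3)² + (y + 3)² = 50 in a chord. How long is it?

2√10

Centre (−3, −3), r² = 50. Perpendicular distance d from centre to line = |20| / √10 = 20/√10.
Chord = 2√(r² − d²) = 2·√(10) = 2√10.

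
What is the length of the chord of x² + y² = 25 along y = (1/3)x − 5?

Centre (0, 0), r² = 25. Perpendicular distance d from centre to line = |−15| / √10 = 15/√10.
Half the chord is √(r² − d²) = √(5/2), so the full chord is √10.

√10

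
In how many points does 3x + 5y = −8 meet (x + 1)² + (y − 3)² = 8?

Substituting the line into the circle gives 34x² + 188x + 354 = 0.
Discriminant = (188)² − 4·34·(354) = −12800 < 0.
No real roots: the line does not meet the circle.

0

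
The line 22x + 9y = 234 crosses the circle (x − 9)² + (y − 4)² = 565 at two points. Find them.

Express y = (234 − 22x)/9 and substitute into the circle:
565x² − 10170x = 0  ⟹  x² − 18x = 0
x = 18 or x = 0, giving (18, −18) and (0, 26).

(0, 26) and (18, −18)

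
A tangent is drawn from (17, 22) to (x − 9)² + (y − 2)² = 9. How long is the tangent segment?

Centre (9, 2), r² = 9. |PO|² = (8)² + (20)² = 464.
The tangent meets the radius at right angles, so tangent² = |PO|² − r² = 464 − 9 = 455.

√455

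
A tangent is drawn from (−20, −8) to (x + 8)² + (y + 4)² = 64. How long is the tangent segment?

Centre (−8, −4), r² = 64. |PO|² = (−12)² + (−4)² = 160.
Power of the point: PT² = |PO|² − r² = 96, so PT = 4√6.

4√6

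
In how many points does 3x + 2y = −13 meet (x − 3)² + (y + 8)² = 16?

2

d² = (3·3 + 2·(−8) − (−13))²/13 = 36/13; r² = 16.
Since d² < r², the line cuts the circle twice.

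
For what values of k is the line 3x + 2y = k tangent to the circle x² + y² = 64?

k = ±8√13

Tangency holds when the distance from the centre (0, 0) to the line equals the radius 8:
|3·0 + 2·0 − k| / √13 = 8
|k| = 8√13.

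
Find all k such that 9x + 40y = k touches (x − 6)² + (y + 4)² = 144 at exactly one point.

Tangency holds when the distance from the centre (6, −4) to the line equals the radius 12:
|9·6 + 40·(−4) − k| / √1681 = 12
|k − (−106)| = 12·41, so k = 386 or k = −598.

k = −598 or k = 386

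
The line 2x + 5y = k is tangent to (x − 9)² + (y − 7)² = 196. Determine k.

For a tangent, require d(centre, line) = r = 14.
|2·9 + 5·7 − k| / √29 = 14
|k − (53)| = 14√29.

k = 53 ± 14√29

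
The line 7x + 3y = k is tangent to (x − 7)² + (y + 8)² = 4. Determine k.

The line touches the circle iff its distance from (7, −8) is 2:
|7·7 + 3·(−8) − k| / √58 = 2
|k − (25)| = 2√58.

k = 25 ± 2√58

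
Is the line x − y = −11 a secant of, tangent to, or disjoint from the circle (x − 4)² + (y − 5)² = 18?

Substituting the line into the circle gives 2x² + 4x + 34 = 0.
Δ = 16 − 272 = −256.
No real roots: the line does not meet the circle.

disjoint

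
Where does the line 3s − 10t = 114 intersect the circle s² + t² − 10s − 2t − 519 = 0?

Substitute t = (−114 + 3s)/10:
109s² − 1744s − 36624 = 0  ⟹  s² − 16s − 336 = 0
s = 28 or s = −12, giving (28, −3) and (−12, −15).

(−12, −15) and (28, −3)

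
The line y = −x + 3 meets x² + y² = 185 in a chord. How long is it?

The distance from (0, 0) to the line is 3/√2, and r² = 185.
Chord = 2√(r² − d²) = 2·√(361/2) = 19√2.

19√2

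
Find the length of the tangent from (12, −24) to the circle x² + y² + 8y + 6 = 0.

√534

The centre is (0, −4) and r = √10. The square of the distance from P to the centre is 144 + 400 = 544.
By the tangent–radius right angle, tangent length = √(|PO|² − r²) = √534.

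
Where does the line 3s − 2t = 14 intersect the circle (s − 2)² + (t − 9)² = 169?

(2, −4) and (14, 14)

From the line, t = (−14 + 3s)/2. Substituting:
13s² − 208s + 364 = 0  ⟹  s² − 16s + 28 = 0
s = 14 or s = 2, giving (14, 14) and (2, −4).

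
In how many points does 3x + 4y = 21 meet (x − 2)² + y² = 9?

1

Substituting the line into the circle gives 25x² − 190x + 361 = 0.
Discriminant = (−190)² − 4·25·(361) = 0.
A repeated root: the line is tangent.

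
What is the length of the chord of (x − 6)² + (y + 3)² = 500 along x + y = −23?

18√2

From the line, y = −x − 23. Substituting:
2x² + 28x − 64 = 0  ⟹  x² + 14x − 32 = 0
x = 2 or x = −16, giving (2, −25) and (−16, −7).
|(2, −25) − (−16, −7)| = √((18)² + (−18)²) = 18√2.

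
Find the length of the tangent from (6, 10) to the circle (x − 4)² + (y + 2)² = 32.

2√29

With centre O = (4, −2), |OP|² = 148 and r² = 32.
Power of the point: PT² = |PO|² − r² = 116, so PT = 2√29.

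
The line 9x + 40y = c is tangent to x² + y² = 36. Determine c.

The line touches the circle iff its distance from (0, 0) is 6:
|9·0 + 40·0 − c| / √1681 = 6
|c| = 6·41, so c = 246 or c = −246.

c = −246 or c = 246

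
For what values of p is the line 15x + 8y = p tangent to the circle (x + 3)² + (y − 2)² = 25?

The line touches the circle iff its distance from (−3, 2) is 5:
|15·(−3) + 8·2 − p| / √289 = 5
|p − (−29)| = 5·17, so p = 56 or p = −114.

p = −114 or p = 56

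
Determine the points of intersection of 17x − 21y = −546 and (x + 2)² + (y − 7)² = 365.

(−21, 9) and (0, 26)

From the line, y = (546 + 17x)/21. Substituting:
730x² + 15330x = 0  ⟹  x² + 21x = 0
x = 0 or x = −21, giving (0, 26) and (−21, 9).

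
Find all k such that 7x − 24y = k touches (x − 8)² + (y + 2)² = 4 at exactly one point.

The line touches the circle iff its distance from (8, −2) is 2:
|7·8 − 24·(−2) − k| / √625 = 2
|k − (104)| = 2·25, so k = 154 or k = 54.

k = 54 or k = 154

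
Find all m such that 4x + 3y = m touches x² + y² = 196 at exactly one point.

m = −70 or m = 70

The line touches the circle iff its distance from (0, 0) is 14:
|4·0 + 3·0 − m| / √25 = 14
|m| = 14·5, so m = 70 or m = −70.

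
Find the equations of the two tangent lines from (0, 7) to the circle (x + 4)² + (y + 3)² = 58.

A line y − (7) = m(x − (0)) is tangent when its distance from (−4, −3) is √58:
(−4m − (−10))² = 58(m² + 1)
21m² + 40m − 21 = 0, so m = 3/7 or m = −7/3.
With m = 3/7: 3x − 7y = −49. With m = −7/3: 7x + 3y = 21.

3x − 7y = −49 and 7x + 3y = 21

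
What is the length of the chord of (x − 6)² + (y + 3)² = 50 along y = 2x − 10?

From the line, y = 2x − 10. Substituting:
5x² − 40x + 35 = 0  ⟹  x² − 8x + 7 = 0
x = 7 or x = 1, giving (7, 4) and (1, −8).
|(7, 4) − (1, −8)| = √((6)² + (12)²) = 6√5.

6√5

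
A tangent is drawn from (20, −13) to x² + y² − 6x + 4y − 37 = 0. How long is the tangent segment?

The centre is (3, −2) and r = 5√2. The square of the distance from P to the centre is 289 + 121 = 410.
By the tangent–radius right angle, tangent length = √(|PO|² − r²) = √360 = 6√10.

6√10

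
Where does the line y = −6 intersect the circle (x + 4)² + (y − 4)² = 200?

(−14, −6) and (6, −6)

Substitute y = −6:
x² + 8x − 84 = 0
x = 6 or x = −14, giving (6, −6) and (−14, −6).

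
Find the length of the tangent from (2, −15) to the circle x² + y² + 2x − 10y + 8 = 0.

√391

With centre O = (−1, 5), |OP|² = 409 and r² = 18.
The tangent meets the radius at right angles, so tangent² = |PO|² − r² = 409 − 18 = 391.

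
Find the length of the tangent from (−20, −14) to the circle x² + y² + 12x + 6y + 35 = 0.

Centre (−6, −3), r² = 10. |PO|² = (−14)² + (−11)² = 317.
Power of the point: PT² = |PO|² − r² = 307, so PT = √307.

√307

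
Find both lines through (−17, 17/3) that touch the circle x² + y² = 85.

A line y − (17/3) = m(x − (−17)) is tangent when its distance from (0, 0) is √85:
[m·(17) − (−17/3)]² = 85(m² + 1)
54m² + 51m − 14 = 0, so m = 2/9 or m = −7/6.
Through (−17, 17/3) these give 2x − 9y = −85 and 7x + 6y = −85.

2x − 9y = −85 and 7x + 6y = −85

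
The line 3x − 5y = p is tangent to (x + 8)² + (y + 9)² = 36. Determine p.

The line touches the circle iff its distance from (−8, −9) is 6:
|3·(−8) − 5·(−9) − p| / √34 = 6
|p − (21)| = 6√34.

p = 21 ± 6√34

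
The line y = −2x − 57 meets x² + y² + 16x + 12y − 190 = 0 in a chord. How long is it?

Centre (−8, −6), r² = 290. Perpendicular distance d from centre to line = |35| / √5 = 35/√5.
Chord = 2√(r² − d²) = 2·√(45) = 6√5.

6√5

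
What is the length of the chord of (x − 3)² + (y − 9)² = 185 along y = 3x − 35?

5√10

From the line, y = 3x − 35. Substituting:
10x² − 270x + 1760 = 0  ⟹  x² − 27x + 176 = 0
x = 16 or x = 11, giving (16, 13) and (11, −2).
|(16, 13) − (11, −2)| = √((5)² + (15)²) = 5√10.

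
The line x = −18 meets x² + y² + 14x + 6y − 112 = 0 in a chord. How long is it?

14

The line gives x = −18. Substituting into the circle:
y² + 6y − 40 = 0
y = 4 or y = −10, giving (−18, 4) and (−18, −10).
Chord length = distance between (−18, 4) and (−18, −10) = √196 = 14.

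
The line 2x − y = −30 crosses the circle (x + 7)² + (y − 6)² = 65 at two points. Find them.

From the line, y = 2x + 30. Substituting:
5x² + 110x + 560 = 0  ⟹  x² + 22x + 112 = 0
x = −8 or x = −14, giving (−8, 14) and (−14, 2).

(−14, 2) and (−8, 14)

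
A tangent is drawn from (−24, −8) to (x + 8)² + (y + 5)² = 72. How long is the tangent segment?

√193

The centre is (−8, −5) and r = 6√2. The square of the distance from P to the centre is 256 + 9 = 265.
By the tangent–radius right angle, tangent length = √(|PO|² − r²) = √193.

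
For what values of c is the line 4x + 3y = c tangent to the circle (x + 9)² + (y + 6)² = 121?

The line touches the circle iff its distance from (−9, −6) is 11:
|4·(−9) + 3·(−6) − c| / √25 = 11
|c − (−54)| = 11·5, so c = 1 or c = −109.

c = −109 or c = 1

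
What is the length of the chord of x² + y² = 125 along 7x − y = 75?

5√2

Centre (0, 0), r² = 125. Perpendicular distance d from centre to line = |−75| / √50 = 75/√50.
Half the chord is √(r² − d²) = √(25/2), so the full chord is 5√2.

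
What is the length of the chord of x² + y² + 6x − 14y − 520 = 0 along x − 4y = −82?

The distance from (−3, 7) to the line is 51/√17, and r² = 578.
Chord = 2√(r² − d²) = 2·√(425) = 10√17.

10√17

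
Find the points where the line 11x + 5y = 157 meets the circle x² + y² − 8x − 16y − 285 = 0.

(2, 27) and (17, −6)

Express y = (157 − 11x)/5 and substitute into the circle:
146x² − 2774x + 4964 = 0  ⟹  x² − 19x + 34 = 0
x = 17 or x = 2, giving (17, −6) and (2, 27).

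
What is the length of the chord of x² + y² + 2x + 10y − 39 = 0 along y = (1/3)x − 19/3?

Centre (−1, −5), r² = 65. Perpendicular distance d from centre to line = |−5| / √10 = 5/√10.
Chord = 2√(r² − d²) = 2·√(125/2) = 5√10.

5√10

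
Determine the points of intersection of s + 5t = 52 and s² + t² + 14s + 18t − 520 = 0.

(−18, 14) and (12, 8)

Substitute t = (52 − s)/5:
26s² + 156s − 5616 = 0  ⟹  s² + 6s − 216 = 0
s = 12 or s = −18, giving (12, 8) and (−18, 14).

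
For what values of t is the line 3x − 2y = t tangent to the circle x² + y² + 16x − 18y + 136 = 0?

t = −42 ± 3√13

Tangency holds when the distance from the centre (−8, 9) to the line equals the radius 3:
|3·(−8) − 2·9 − t| / √13 = 3
|t − (−42)| = 3√13.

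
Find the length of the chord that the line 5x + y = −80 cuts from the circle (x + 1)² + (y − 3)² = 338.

4√26

Centre (−1, 3), r² = 338. Perpendicular distance d from centre to line = |78| / √26 = 78/√26.
Half the chord is √(r² − d²) = √(104), so the full chord is 4√26.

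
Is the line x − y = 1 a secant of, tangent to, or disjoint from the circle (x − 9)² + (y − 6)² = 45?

secant

d² = (1·9 − 1·6 − (1))²/2 = 2; r² = 45.
Since d² < r², the line cuts the circle twice.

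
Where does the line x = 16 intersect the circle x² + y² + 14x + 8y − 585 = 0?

The line gives x = 16. Substituting into the circle:
y² + 8y − 105 = 0
y = 7 or y = −15, giving (16, 7) and (16, −15).

(16, −15) and (16, 7)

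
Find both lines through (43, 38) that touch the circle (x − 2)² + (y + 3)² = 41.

Let a tangent through (43, 38) have slope m. Its distance from (2, −3) must equal √41:
(−41m − (−41))² = 41(m² + 1)
20m² − 41m + 20 = 0, so m = 5/4 or m = 4/5.
With m = 5/4: 5x − 4y = 63. With m = 4/5: 4x − 5y = −18.

5x − 4y = 63 and 4x − 5y = −18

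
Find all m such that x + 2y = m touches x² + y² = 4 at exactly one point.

m = ±2√5

Tangency holds when the distance from the centre (0, 0) to the line equals the radius 2:
|1·0 + 2·0 − m| / √5 = 2
|m| = 2√5.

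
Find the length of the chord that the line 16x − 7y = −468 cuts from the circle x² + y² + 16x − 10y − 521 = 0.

Express y = (468 + 16x)/7 and substitute into the circle:
305x² + 14640x + 160735 = 0  ⟹  x² + 48x + 527 = 0
x = −17 or x = −31, giving (−17, 28) and (−31, −4).
|(−17, 28) − (−31, −4)| = √((14)² + (32)²) = 2√305.

2√305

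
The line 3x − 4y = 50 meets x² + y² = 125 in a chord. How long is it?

10

Centre (0, 0), r² = 125. Perpendicular distance d from centre to line = |−50| / √25 = 50/√25.
Chord = 2√(r² − d²) = 2·√(25) = 10.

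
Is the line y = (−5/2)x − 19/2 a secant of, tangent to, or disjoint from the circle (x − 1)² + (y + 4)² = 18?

Substituting the line into the circle gives 29x² + 102x + 53 = 0.
Δ = 10404 − 6148 = 4256.
Two real roots: the line is a secant.

secant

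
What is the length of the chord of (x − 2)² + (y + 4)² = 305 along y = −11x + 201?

√122

The distance from (2, −4) to the line is 183/√122, and r² = 305.
Chord = 2√(r² − d²) = 2·√(61/2) = √122.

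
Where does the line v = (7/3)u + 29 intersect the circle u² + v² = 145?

Express v = (87 + 7u)/3 and substitute into the circle:
58u² + 1218u + 6264 = 0  ⟹  u² + 21u + 108 = 0
u = −9 or u = −12, giving (−9, 8) and (−12, 1).

(−12, 1) and (−9, 8)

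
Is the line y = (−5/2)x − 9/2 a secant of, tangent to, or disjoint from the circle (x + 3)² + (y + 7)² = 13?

d² = (5·(−3) + 2·(−7) − (−9))²/29 = 400/29; r² = 13.
Since d² > r², the line lies outside the circle.

disjoint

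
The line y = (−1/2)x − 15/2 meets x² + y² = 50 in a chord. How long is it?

Centre (0, 0), r² = 50. Perpendicular distance d from centre to line = |15| / √5 = 15/√5.
Chord = 2√(r² − d²) = 2·√(5) = 2√5.

2√5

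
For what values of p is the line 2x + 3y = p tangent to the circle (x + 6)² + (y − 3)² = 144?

p = −3 ± 12√13

The line touches the circle iff its distance from (−6, 3) is 12:
|2·(−6) + 3·3 − p| / √13 = 12
|p − (−3)| = 12√13.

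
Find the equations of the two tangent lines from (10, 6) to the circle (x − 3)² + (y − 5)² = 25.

A line y − (6) = m(x − (10)) is tangent when its distance from (3, 5) is 5:
[m·(−7) − (−1)]² = 25(m² + 1)
12m² − 7m − 12 = 0, so m = 4/3 or m = −3/4.
Through (10, 6) these give 4x − 3y = 22 and 3x + 4y = 54.

4x − 3y = 22 and 3x + 4y = 54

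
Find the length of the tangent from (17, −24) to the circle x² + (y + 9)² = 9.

The centre is (0, −9) and r = 3. The square of the distance from P to the centre is 289 + 225 = 514.
Power of the point: PT² = |PO|² − r² = 505, so PT = √505.

√505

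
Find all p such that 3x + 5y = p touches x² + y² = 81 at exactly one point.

The line touches the circle iff its distance from (0, 0) is 9:
|3·0 + 5·0 − p| / √34 = 9
|p| = 9√34.

p = ±9√34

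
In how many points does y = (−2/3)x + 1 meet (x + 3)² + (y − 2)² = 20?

2

d² = (2·(−3) + 3·2 − (3))²/13 = 9/13; r² = 20.
Since d² < r², the line cuts the circle twice.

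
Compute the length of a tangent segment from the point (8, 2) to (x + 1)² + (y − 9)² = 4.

3√14

Centre (−1, 9), r² = 4. |PO|² = (9)² + (−7)² = 130.
The tangent meets the radius at right angles, so tangent² = |PO|² − r² = 130 − 4 = 126.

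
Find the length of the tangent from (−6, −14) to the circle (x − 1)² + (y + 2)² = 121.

6√2

The centre is (1, −2) and r = 11. The square of the distance from P to the centre is 49 + 144 = 193.
The tangent meets the radius at right angles, so tangent² = |PO|² − r² = 193 − 121 = 72.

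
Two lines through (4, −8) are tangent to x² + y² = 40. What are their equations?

x + 3y = −20 and 3x − y = 20

A line y − (−8) = m(x − (4)) is tangent when its distance from (0, 0) is 2√10:
(−4m − (8))² = 40(m² + 1)
3m² − 8m − 3 = 0, so m = −1/3 or m = 3.
With m = −1/3: x + 3y = −20. With m = 3: 3x − y = 20.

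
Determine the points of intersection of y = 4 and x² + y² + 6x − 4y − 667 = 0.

Express y = 4 and substitute into the circle:
x² + 6x − 667 = 0
x = 23 or x = −29, giving (23, 4) and (−29, 4).

(−29, 4) and (23, 4)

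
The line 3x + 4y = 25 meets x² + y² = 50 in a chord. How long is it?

10

Substitute y = (25 − 3x)/4:
25x² − 150x − 175 = 0  ⟹  x² − 6x − 7 = 0
x = 7 or x = −1, giving (7, 1) and (−1, 7).
|(7, 1) − (−1, 7)| = √((8)² + (−6)²) = 10.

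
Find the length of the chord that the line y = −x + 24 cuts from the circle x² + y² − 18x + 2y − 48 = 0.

2√2

The distance from (9, −1) to the line is 16/√2, and r² = 130.
Half the chord is √(r² − d²) = √(2), so the full chord is 2√2.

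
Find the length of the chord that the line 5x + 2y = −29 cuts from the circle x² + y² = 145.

4√29

Substitute y = (−29 − 5x)/2:
29x² + 290x + 261 = 0  ⟹  x² + 10x + 9 = 0
x = −1 or x = −9, giving (−1, −12) and (−9, 8).
|(−1, −12) − (−9, 8)| = √((8)² + (−20)²) = 4√29.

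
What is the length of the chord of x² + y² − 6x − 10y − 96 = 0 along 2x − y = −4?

10√5

The distance from (3, 5) to the line is 5/√5, and r² = 130.
Chord = 2√(r² − d²) = 2·√(125) = 10√5.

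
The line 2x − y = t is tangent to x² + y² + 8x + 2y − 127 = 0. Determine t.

For a tangent, require d(centre, line) = r = 12.
|2·(−4) − 1·(−1) − t| / √5 = 12
|t − (−7)| = 12√5.

t = −7 ± 12√5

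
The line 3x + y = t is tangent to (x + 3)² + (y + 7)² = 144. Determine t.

t = −16 ± 12√10

Tangency holds when the distance from the centre (−3, −7) to the line equals the radius 12:
|3·(−3) + 1·(−7) − t| / √10 = 12
|t − (−16)| = 12√10.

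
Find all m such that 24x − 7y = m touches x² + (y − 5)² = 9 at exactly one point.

For a tangent, require d(centre, line) = r = 3.
|24·0 − 7·5 − m| / √625 = 3
|m − (−35)| = 3·25, so m = 40 or m = −110.

m = −110 or m = 40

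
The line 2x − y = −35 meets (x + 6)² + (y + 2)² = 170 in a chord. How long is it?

6√5

Express y = 2x + 35 and substitute into the circle:
5x² + 160x + 1235 = 0  ⟹  x² + 32x + 247 = 0
x = −13 or x = −19, giving (−13, 9) and (−19, −3).
|(−13, 9) − (−19, −3)| = √((6)² + (12)²) = 6√5.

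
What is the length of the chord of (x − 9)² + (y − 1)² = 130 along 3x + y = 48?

6√10

The distance from (9, 1) to the line is 20/√10, and r² = 130.
Half the chord is √(r² − d²) = √(90), so the full chord is 6√10.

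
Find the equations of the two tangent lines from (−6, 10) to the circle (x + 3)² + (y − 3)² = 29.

5x − 2y = −50 and 2x + 5y = 38

Write the tangent as mx − y + (10 − m·(−6)) = 0 and set its distance from the centre to √29:
[m·(3) − (−7)]² = 29(m² + 1)
10m² − 21m − 10 = 0, so m = 5/2 or m = −2/5.
With m = 5/2: 5x − 2y = −50. With m = −2/5: 2x + 5y = 38.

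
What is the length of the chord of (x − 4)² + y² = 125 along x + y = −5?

Substitute y = −x − 5:
2x² + 2x − 84 = 0  ⟹  x² + x − 42 = 0
x = 6 or x = −7, giving (6, −11) and (−7, 2).
|(6, −11) − (−7, 2)| = √((13)² + (−13)²) = 13√2.

13√2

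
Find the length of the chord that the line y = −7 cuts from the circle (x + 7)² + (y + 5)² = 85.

18

The distance from (−7, −5) to the line is 2, and r² = 85.
Half the chord is √(r² − d²) = √(81), so the full chord is 18.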